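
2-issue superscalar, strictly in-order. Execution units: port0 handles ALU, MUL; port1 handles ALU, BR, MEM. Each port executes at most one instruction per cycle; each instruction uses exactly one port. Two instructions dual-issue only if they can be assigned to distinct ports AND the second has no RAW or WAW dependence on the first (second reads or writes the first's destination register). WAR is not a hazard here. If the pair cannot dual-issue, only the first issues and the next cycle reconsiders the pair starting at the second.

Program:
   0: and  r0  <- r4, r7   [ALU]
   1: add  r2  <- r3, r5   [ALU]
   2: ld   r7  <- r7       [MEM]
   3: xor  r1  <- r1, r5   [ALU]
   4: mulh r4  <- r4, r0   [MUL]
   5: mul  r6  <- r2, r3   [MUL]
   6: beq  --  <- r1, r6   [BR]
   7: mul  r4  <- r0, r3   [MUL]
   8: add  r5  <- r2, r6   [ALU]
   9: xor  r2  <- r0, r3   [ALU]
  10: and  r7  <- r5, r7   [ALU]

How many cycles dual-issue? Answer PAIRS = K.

PAIRS = 4

0. and.ALU;add.ALU @i0+i1  | pair
1. ld.MEM;xor.ALU @i2+i3  | pair
2. mulh.MUL @i4  | no-port MUL/MUL
3. mul.MUL @i5  | RAW r6
4. beq.BR;mul.MUL @i6+i7  | pair
5. add.ALU;xor.ALU @i8+i9  | pair
6. and.ALU @i10  | tail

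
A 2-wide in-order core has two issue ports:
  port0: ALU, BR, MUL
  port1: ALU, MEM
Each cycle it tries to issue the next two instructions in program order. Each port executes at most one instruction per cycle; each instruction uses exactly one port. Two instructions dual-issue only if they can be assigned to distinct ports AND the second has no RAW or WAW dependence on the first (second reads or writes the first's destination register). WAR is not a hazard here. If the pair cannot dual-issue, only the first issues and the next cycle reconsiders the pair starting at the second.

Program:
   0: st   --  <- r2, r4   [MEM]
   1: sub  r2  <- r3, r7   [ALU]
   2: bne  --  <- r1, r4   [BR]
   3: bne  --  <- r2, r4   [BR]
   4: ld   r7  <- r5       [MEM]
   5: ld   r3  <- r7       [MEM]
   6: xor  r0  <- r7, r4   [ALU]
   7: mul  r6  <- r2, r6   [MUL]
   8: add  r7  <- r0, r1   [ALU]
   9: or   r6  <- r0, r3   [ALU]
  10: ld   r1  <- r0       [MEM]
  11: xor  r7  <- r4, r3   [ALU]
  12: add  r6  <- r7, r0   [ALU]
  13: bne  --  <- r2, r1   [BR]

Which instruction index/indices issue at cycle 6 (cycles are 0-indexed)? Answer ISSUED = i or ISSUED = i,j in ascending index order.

[0] i0,i1  st.MEM/sub.ALU  -- 2-wide
[1] i2  bne.BR  -- no-port BR/BR
[2] i3,i4  bne.BR/ld.MEM  -- 2-wide
[3] i5,i6  ld.MEM/xor.ALU  -- 2-wide
[4] i7,i8  mul.MUL/add.ALU  -- 2-wide
[5] i9,i10  or.ALU/ld.MEM  -- 2-wide
[6] i11  xor.ALU  -- RAW r7
[7] i12,i13  add.ALU/bne.BR  -- 2-wide

ISSUED = 11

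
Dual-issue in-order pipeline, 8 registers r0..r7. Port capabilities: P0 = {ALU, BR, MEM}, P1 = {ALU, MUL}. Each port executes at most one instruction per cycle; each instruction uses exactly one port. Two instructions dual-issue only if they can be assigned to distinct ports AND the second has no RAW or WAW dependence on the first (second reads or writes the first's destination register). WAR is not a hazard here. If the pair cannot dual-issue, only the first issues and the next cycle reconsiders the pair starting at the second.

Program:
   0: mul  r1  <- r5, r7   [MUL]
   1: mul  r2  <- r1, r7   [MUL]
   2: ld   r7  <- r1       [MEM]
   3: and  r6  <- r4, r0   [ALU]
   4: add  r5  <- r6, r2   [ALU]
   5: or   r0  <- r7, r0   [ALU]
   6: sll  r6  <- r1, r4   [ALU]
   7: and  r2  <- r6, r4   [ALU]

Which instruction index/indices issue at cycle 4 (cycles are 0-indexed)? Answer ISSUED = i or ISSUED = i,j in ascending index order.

ISSUED = 6

c0: i0 mul  no-port MUL/MUL
c1: i1,i2 mul+ld  dual
c2: i3 and  RAW r6
c3: i4,i5 add+or  dual
c4: i6 sll  RAW r6
c5: i7 and  tail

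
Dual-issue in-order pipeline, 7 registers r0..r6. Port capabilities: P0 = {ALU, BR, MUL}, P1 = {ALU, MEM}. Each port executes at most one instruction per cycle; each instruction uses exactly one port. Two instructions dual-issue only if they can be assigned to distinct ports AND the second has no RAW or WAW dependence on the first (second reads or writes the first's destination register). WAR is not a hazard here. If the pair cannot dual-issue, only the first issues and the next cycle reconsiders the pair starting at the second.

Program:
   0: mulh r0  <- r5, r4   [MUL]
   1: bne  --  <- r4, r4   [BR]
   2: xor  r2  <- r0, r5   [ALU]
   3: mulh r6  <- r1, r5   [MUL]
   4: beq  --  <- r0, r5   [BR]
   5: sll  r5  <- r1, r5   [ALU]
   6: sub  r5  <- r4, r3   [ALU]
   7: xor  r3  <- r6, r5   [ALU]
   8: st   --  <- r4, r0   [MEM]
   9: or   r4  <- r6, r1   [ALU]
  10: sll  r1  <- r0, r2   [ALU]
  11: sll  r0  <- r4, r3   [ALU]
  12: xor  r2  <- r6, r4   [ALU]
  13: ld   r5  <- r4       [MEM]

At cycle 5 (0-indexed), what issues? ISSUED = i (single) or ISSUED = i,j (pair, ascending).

#0 head=0: mulh.MUL i0 no-port MUL/BR
#1 head=1: bne.BR xor.ALU i1,i2 dual
#2 head=3: mulh.MUL i3 no-port MUL/BR
#3 head=4: beq.BR sll.ALU i4,i5 dual
#4 head=6: sub.ALU i6 RAW r5
#5 head=7: xor.ALU st.MEM i7,i8 dual
#6 head=9: or.ALU sll.ALU i9,i10 dual
#7 head=11: sll.ALU xor.ALU i11,i12 dual
#8 head=13: ld.MEM i13 tail

ISSUED = 7,8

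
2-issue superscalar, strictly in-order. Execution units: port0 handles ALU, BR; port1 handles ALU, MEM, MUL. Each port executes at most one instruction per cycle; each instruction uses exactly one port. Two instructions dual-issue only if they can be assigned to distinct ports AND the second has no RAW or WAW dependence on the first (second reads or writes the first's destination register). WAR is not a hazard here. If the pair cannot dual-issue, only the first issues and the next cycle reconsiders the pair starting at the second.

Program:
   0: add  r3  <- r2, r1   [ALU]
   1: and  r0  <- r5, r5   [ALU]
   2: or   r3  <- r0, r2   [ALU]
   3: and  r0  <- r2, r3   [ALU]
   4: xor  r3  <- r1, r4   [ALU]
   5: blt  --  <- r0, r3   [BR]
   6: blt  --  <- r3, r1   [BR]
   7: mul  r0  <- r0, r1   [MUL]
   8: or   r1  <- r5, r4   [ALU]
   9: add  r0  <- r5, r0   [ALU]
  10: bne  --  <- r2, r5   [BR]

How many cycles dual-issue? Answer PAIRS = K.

PAIRS = 4

[0] i0/i1  add/and  -- pair
[1] i2  or  -- RAW r3
[2] i3/i4  and/xor  -- pair
[3] i5  blt  -- no-port BR/BR
[4] i6/i7  blt/mul  -- pair
[5] i8/i9  or/add  -- pair
[6] i10  bne  -- tail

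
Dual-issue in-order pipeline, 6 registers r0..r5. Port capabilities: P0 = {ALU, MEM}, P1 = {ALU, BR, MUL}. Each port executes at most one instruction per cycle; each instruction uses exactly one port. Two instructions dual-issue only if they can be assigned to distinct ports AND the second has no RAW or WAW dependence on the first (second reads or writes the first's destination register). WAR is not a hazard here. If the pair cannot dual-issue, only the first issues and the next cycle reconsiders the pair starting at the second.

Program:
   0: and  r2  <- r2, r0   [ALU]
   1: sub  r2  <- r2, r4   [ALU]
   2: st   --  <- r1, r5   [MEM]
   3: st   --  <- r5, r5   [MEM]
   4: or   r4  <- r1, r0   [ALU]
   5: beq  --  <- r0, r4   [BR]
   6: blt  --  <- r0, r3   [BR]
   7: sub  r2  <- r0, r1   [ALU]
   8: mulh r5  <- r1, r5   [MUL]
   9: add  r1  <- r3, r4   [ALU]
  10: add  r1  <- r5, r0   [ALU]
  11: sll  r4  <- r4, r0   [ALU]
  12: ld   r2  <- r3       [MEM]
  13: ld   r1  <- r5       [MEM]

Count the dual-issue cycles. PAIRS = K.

t=0 i0:and ; RAW+WAW r2
t=1 i1&i2:sub+st ; 2-wide
t=2 i3&i4:st+or ; 2-wide
t=3 i5:beq ; no-port BR/BR
t=4 i6&i7:blt+sub ; 2-wide
t=5 i8&i9:mulh+add ; 2-wide
t=6 i10&i11:add+sll ; 2-wide
t=7 i12:ld ; no-port MEM/MEM
t=8 i13:ld ; tail

PAIRS = 5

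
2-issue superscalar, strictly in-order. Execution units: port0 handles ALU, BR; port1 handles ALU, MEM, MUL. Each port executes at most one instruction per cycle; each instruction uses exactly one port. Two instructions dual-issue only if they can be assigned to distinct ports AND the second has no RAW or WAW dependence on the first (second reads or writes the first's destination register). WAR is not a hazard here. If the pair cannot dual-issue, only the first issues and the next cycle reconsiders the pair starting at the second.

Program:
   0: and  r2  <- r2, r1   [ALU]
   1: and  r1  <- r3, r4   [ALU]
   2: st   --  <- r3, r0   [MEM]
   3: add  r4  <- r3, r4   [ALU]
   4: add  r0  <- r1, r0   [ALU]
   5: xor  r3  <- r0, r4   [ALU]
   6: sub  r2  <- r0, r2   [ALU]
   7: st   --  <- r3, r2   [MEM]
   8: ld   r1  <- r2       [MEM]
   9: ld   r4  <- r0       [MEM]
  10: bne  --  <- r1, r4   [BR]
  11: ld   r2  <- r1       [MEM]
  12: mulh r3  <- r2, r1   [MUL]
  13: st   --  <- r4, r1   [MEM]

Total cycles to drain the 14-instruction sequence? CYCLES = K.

CYCLES = 10

#0 head=0: and.ALU+and.ALU i0/i1 2-wide
#1 head=2: st.MEM+add.ALU i2/i3 2-wide
#2 head=4: add.ALU i4 RAW r0
#3 head=5: xor.ALU+sub.ALU i5/i6 2-wide
#4 head=7: st.MEM i7 no-port MEM/MEM
#5 head=8: ld.MEM i8 no-port MEM/MEM
#6 head=9: ld.MEM i9 RAW r4
#7 head=10: bne.BR+ld.MEM i10/i11 2-wide
#8 head=12: mulh.MUL i12 no-port MUL/MEM
#9 head=13: st.MEM i13 tail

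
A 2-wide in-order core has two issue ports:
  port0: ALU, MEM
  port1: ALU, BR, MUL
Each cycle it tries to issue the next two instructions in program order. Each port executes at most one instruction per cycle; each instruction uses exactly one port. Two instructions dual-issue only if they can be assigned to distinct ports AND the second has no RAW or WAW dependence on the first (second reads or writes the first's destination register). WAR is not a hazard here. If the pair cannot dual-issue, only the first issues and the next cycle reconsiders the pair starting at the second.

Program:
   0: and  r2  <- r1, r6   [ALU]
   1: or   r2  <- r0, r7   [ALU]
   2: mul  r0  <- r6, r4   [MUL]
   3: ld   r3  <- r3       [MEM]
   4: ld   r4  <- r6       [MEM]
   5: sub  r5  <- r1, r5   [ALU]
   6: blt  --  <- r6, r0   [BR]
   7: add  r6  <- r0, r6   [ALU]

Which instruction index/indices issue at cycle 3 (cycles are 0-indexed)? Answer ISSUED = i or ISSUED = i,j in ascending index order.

ISSUED = 4,5

t=0 i0:and ; WAW r2
t=1 i1,i2:or/mul ; 2-wide
t=2 i3:ld ; no-port MEM/MEM
t=3 i4,i5:ld/sub ; 2-wide
t=4 i6,i7:blt/add ; 2-wide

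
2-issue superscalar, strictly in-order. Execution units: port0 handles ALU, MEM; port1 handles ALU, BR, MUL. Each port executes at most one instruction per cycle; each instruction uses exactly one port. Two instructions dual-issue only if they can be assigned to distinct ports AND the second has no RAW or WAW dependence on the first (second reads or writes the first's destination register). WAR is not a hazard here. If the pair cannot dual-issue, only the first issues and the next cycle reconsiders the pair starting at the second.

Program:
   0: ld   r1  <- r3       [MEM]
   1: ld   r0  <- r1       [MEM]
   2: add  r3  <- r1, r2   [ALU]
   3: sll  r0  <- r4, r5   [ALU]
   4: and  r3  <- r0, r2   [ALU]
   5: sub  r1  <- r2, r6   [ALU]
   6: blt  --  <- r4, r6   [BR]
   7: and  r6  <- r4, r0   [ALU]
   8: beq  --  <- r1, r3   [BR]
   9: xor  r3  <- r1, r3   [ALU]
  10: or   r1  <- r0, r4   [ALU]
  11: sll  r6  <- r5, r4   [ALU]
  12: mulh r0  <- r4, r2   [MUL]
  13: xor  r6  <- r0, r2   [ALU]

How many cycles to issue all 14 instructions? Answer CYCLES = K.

#0 head=0: ld i0 no-port MEM/MEM
#1 head=1: ld add i1&i2 pair
#2 head=3: sll i3 RAW r0
#3 head=4: and sub i4&i5 pair
#4 head=6: blt and i6&i7 pair
#5 head=8: beq xor i8&i9 pair
#6 head=10: or sll i10&i11 pair
#7 head=12: mulh i12 RAW r0
#8 head=13: xor i13 tail

CYCLES = 9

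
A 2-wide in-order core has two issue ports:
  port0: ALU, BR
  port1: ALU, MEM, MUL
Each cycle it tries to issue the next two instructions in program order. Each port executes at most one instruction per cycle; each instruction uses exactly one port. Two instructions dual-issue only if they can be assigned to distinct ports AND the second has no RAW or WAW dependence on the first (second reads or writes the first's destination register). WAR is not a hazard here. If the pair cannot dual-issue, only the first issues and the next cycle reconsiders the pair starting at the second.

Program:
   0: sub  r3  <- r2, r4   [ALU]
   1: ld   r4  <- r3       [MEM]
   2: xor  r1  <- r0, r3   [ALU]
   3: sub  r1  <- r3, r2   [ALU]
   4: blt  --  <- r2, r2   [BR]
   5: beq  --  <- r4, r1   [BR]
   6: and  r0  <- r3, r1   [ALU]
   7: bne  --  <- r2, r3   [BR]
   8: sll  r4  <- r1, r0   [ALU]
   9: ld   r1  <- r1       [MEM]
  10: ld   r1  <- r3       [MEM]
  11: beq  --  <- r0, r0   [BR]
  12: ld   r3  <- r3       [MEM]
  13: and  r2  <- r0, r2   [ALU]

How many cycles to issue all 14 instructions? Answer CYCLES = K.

CYCLES = 8

  cy0 -> i0 (sub) RAW r3
  cy1 -> i1+i2 (ld xor) dual
  cy2 -> i3+i4 (sub blt) dual
  cy3 -> i5+i6 (beq and) dual
  cy4 -> i7+i8 (bne sll) dual
  cy5 -> i9 (ld) no-port MEM/MEM
  cy6 -> i10+i11 (ld beq) dual
  cy7 -> i12+i13 (ld and) dual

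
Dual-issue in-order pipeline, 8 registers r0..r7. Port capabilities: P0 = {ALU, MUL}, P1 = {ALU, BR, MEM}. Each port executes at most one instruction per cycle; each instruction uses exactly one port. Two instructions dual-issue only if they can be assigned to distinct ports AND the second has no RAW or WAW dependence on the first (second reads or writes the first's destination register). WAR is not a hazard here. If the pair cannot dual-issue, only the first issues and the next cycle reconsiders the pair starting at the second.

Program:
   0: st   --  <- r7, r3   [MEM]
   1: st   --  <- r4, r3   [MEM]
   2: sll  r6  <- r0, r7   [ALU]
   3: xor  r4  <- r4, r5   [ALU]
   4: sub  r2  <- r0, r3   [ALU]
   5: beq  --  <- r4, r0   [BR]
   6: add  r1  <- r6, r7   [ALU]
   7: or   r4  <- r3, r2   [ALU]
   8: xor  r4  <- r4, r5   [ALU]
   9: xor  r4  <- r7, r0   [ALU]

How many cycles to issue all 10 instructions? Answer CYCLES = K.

t=0 i0:st.MEM ; no-port MEM/MEM
t=1 i1&i2:st.MEM/sll.ALU ; pair
t=2 i3&i4:xor.ALU/sub.ALU ; pair
t=3 i5&i6:beq.BR/add.ALU ; pair
t=4 i7:or.ALU ; RAW+WAW r4
t=5 i8:xor.ALU ; WAW r4
t=6 i9:xor.ALU ; tail

CYCLES = 7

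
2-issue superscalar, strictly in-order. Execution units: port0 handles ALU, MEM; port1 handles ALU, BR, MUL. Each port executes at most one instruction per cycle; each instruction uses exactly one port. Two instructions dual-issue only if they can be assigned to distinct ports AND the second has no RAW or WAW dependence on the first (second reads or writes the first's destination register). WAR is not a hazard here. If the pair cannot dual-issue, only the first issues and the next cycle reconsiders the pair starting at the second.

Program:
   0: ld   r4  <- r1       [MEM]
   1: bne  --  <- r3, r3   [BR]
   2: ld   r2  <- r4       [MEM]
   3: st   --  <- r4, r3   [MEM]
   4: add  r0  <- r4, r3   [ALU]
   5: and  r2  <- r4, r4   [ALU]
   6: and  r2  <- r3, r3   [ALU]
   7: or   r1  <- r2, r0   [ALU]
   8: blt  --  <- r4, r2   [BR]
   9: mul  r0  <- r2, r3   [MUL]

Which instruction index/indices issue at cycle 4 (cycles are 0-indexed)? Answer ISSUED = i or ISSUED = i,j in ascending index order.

#0 head=0: ld+bne i0+i1 dual
#1 head=2: ld i2 no-port MEM/MEM
#2 head=3: st+add i3+i4 dual
#3 head=5: and i5 WAW r2
#4 head=6: and i6 RAW r2
#5 head=7: or+blt i7+i8 dual
#6 head=9: mul i9 tail

ISSUED = 6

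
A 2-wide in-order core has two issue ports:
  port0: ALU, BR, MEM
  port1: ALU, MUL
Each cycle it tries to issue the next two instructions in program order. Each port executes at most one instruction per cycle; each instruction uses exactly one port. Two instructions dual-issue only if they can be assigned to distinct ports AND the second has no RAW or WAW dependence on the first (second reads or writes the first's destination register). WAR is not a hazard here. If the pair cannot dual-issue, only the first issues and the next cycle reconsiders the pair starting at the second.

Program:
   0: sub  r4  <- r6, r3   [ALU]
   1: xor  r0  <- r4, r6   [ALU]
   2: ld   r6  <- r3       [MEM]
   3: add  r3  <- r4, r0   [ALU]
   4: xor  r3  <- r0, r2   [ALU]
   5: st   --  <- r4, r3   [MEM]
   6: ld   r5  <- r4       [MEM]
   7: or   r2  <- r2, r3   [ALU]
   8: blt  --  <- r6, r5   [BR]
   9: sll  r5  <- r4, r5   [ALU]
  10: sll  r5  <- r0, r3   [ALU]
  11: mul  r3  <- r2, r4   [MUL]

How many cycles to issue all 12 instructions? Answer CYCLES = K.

CYCLES = 8

c0: i0 sub  RAW r4
c1: i1/i2 xor ld  dual
c2: i3 add  WAW r3
c3: i4 xor  RAW r3
c4: i5 st  no-port MEM/MEM
c5: i6/i7 ld or  dual
c6: i8/i9 blt sll  dual
c7: i10/i11 sll mul  dual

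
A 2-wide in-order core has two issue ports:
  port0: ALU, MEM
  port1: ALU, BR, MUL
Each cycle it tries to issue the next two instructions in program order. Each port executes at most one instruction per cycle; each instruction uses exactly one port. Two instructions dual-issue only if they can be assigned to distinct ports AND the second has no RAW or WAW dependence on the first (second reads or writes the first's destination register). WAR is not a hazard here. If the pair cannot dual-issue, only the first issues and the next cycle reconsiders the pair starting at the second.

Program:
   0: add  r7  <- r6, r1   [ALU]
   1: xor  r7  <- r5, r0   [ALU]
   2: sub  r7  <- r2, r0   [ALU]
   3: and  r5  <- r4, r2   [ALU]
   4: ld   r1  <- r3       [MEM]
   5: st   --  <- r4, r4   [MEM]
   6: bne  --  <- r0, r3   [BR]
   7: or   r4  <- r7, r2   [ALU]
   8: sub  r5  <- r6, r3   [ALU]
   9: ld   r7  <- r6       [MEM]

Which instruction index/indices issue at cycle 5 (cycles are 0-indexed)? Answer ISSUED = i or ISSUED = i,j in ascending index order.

ISSUED = 7,8

#0 head=0: add i0 WAW r7
#1 head=1: xor i1 WAW r7
#2 head=2: sub/and i2&i3 pair
#3 head=4: ld i4 no-port MEM/MEM
#4 head=5: st/bne i5&i6 pair
#5 head=7: or/sub i7&i8 pair
#6 head=9: ld i9 tail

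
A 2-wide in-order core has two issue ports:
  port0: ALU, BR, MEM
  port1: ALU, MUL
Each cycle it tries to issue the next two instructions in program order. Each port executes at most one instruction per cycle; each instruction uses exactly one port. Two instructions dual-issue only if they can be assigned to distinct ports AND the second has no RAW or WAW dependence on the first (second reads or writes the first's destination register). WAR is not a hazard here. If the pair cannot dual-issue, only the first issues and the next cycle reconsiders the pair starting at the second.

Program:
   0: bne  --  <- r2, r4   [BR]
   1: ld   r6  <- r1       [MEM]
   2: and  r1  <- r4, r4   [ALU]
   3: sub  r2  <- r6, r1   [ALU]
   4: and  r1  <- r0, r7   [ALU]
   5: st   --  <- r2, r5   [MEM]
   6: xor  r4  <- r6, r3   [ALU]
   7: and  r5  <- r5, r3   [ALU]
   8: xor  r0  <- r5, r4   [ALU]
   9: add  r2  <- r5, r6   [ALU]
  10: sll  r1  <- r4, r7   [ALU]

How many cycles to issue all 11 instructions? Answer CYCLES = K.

  cy0 -> i0 (bne.BR) no-port BR/MEM
  cy1 -> i1+i2 (ld.MEM+and.ALU) dual
  cy2 -> i3+i4 (sub.ALU+and.ALU) dual
  cy3 -> i5+i6 (st.MEM+xor.ALU) dual
  cy4 -> i7 (and.ALU) RAW r5
  cy5 -> i8+i9 (xor.ALU+add.ALU) dual
  cy6 -> i10 (sll.ALU) tail

CYCLES = 7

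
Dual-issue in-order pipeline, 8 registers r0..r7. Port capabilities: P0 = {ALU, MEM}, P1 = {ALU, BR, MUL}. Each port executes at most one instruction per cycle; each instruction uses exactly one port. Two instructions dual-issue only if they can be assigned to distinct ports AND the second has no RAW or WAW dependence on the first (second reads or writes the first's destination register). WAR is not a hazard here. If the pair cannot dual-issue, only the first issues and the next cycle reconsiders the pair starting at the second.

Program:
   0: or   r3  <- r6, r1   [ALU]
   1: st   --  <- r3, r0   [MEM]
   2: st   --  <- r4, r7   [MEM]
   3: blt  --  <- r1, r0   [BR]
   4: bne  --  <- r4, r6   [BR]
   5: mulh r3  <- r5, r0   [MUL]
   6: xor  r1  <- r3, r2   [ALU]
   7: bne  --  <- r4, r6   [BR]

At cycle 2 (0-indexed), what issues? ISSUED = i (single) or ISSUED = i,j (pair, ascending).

ISSUED = 2,3

  cy0 -> i0 (or) RAW r3
  cy1 -> i1 (st) no-port MEM/MEM
  cy2 -> i2&i3 (st blt) dual
  cy3 -> i4 (bne) no-port BR/MUL
  cy4 -> i5 (mulh) RAW r3
  cy5 -> i6&i7 (xor bne) dual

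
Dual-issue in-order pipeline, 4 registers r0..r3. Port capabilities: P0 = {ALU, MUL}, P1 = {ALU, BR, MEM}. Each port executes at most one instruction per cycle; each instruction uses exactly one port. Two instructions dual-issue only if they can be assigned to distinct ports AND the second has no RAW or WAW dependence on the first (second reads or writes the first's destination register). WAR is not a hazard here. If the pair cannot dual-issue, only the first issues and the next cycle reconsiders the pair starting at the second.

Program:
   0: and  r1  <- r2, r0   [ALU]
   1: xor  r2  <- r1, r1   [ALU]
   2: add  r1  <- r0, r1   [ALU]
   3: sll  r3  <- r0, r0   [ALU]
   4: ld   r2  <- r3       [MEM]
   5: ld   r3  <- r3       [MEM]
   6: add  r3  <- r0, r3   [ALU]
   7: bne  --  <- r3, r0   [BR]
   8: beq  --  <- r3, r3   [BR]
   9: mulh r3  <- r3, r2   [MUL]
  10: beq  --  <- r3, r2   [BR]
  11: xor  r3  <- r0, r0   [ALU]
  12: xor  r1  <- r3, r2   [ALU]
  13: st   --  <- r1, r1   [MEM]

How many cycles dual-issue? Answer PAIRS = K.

t=0 i0:and ; RAW r1
t=1 i1+i2:xor add ; dual
t=2 i3:sll ; RAW r3
t=3 i4:ld ; no-port MEM/MEM
t=4 i5:ld ; RAW+WAW r3
t=5 i6:add ; RAW r3
t=6 i7:bne ; no-port BR/BR
t=7 i8+i9:beq mulh ; dual
t=8 i10+i11:beq xor ; dual
t=9 i12:xor ; RAW r1
t=10 i13:st ; tail

PAIRS = 3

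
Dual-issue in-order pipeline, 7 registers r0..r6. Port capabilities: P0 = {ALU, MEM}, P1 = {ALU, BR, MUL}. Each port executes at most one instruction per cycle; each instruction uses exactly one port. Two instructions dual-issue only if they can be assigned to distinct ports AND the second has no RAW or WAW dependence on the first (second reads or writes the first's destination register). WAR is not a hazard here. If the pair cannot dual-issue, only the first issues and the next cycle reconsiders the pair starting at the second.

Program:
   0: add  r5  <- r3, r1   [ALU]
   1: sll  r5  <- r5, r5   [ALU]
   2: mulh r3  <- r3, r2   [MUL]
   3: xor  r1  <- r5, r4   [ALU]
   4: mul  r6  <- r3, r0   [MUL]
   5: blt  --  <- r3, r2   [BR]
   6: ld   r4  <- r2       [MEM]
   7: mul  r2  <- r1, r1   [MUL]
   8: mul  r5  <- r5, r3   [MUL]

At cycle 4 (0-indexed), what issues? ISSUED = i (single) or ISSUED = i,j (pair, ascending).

0. add.ALU @i0  | RAW+WAW r5
1. sll.ALU+mulh.MUL @i1&i2  | 2-wide
2. xor.ALU+mul.MUL @i3&i4  | 2-wide
3. blt.BR+ld.MEM @i5&i6  | 2-wide
4. mul.MUL @i7  | no-port MUL/MUL
5. mul.MUL @i8  | tail

ISSUED = 7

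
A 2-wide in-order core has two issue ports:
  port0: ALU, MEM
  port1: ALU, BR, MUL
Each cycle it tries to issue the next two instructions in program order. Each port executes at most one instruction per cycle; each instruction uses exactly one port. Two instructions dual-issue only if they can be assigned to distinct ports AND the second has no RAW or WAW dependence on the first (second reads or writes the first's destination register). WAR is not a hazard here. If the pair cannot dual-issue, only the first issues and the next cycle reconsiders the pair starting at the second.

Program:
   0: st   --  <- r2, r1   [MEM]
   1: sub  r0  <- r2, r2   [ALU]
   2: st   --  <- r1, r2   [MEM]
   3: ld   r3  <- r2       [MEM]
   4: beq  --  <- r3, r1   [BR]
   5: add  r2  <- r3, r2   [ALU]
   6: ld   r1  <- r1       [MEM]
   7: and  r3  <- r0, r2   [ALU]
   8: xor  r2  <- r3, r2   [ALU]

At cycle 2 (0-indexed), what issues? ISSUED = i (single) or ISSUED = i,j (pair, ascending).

c0: i0+i1 st.MEM;sub.ALU  pair
c1: i2 st.MEM  no-port MEM/MEM
c2: i3 ld.MEM  RAW r3
c3: i4+i5 beq.BR;add.ALU  pair
c4: i6+i7 ld.MEM;and.ALU  pair
c5: i8 xor.ALU  tail

ISSUED = 3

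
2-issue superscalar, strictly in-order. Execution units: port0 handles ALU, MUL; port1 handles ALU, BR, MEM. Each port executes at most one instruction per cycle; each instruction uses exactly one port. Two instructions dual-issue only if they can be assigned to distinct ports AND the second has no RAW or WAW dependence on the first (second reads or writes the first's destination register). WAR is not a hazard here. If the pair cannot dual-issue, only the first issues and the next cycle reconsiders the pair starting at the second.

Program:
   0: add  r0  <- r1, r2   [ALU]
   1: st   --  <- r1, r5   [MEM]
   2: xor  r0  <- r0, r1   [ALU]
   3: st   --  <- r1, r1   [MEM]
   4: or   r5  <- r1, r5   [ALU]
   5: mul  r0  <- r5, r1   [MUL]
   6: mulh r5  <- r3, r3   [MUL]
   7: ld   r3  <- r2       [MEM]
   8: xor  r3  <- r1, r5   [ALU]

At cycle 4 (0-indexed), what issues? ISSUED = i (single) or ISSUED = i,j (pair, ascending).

ISSUED = 6,7

#0 head=0: add.ALU st.MEM i0&i1 2-wide
#1 head=2: xor.ALU st.MEM i2&i3 2-wide
#2 head=4: or.ALU i4 RAW r5
#3 head=5: mul.MUL i5 no-port MUL/MUL
#4 head=6: mulh.MUL ld.MEM i6&i7 2-wide
#5 head=8: xor.ALU i8 tail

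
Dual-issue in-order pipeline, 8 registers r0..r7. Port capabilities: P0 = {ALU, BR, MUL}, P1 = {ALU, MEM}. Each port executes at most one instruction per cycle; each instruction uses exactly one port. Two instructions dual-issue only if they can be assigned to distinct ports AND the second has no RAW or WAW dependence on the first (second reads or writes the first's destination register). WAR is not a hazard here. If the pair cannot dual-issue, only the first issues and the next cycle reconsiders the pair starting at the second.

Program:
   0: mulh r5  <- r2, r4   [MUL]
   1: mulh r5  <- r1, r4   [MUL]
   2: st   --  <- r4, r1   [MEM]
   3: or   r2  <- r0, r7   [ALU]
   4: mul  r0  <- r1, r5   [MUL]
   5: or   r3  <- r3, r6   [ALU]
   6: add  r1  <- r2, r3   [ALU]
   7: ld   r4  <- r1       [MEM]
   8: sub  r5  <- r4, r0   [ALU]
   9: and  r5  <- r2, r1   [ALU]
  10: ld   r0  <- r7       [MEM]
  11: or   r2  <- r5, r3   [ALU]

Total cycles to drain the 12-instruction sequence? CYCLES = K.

CYCLES = 9

#0 head=0: mulh.MUL i0 no-port MUL/MUL
#1 head=1: mulh.MUL st.MEM i1&i2 pair
#2 head=3: or.ALU mul.MUL i3&i4 pair
#3 head=5: or.ALU i5 RAW r3
#4 head=6: add.ALU i6 RAW r1
#5 head=7: ld.MEM i7 RAW r4
#6 head=8: sub.ALU i8 WAW r5
#7 head=9: and.ALU ld.MEM i9&i10 pair
#8 head=11: or.ALU i11 tail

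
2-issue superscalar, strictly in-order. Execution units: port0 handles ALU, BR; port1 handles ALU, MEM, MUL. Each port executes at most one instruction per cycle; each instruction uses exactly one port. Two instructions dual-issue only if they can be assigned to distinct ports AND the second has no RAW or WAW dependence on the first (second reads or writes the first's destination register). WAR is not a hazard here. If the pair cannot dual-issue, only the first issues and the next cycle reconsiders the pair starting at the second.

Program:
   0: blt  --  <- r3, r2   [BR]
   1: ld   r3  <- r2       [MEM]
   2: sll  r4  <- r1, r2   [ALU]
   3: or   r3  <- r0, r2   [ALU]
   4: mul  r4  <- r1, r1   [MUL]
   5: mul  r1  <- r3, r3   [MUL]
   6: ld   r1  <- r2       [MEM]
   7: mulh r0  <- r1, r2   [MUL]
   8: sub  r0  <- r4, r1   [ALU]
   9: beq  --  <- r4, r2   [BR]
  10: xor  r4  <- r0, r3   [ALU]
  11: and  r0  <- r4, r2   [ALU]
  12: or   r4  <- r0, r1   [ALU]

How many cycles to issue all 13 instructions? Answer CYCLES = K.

#0 head=0: blt.BR+ld.MEM i0&i1 dual
#1 head=2: sll.ALU+or.ALU i2&i3 dual
#2 head=4: mul.MUL i4 no-port MUL/MUL
#3 head=5: mul.MUL i5 no-port MUL/MEM
#4 head=6: ld.MEM i6 no-port MEM/MUL
#5 head=7: mulh.MUL i7 WAW r0
#6 head=8: sub.ALU+beq.BR i8&i9 dual
#7 head=10: xor.ALU i10 RAW r4
#8 head=11: and.ALU i11 RAW r0
#9 head=12: or.ALU i12 tail

CYCLES = 10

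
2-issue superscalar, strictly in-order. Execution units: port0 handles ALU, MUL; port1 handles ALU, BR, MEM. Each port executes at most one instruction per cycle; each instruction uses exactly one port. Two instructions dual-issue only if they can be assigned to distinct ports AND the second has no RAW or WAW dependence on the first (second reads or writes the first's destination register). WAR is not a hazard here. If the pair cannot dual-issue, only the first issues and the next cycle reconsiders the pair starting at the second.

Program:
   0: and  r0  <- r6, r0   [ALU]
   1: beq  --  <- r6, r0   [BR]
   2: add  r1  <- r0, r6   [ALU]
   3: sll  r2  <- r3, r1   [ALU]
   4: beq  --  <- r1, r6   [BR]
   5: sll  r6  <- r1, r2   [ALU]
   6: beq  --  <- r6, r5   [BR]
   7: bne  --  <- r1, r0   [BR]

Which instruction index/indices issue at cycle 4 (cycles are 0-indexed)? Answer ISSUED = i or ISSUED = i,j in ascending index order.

ISSUED = 6

[0] i0  and  -- RAW r0
[1] i1+i2  beq/add  -- pair
[2] i3+i4  sll/beq  -- pair
[3] i5  sll  -- RAW r6
[4] i6  beq  -- no-port BR/BR
[5] i7  bne  -- tail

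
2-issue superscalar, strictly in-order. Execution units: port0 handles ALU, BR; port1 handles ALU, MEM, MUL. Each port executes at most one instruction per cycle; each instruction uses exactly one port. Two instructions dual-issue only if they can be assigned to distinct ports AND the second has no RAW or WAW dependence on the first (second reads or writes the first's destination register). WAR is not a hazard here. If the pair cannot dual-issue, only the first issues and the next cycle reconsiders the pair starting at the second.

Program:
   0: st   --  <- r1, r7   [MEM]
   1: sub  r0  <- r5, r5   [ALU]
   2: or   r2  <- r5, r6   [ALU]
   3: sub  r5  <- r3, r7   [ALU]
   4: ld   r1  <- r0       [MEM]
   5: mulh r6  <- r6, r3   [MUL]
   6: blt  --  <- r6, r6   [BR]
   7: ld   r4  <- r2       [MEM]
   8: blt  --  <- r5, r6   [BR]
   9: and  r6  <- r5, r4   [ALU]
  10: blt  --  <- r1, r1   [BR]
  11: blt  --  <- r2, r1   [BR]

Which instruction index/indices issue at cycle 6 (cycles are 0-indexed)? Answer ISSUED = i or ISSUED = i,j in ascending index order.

  cy0 -> i0,i1 (st+sub) 2-wide
  cy1 -> i2,i3 (or+sub) 2-wide
  cy2 -> i4 (ld) no-port MEM/MUL
  cy3 -> i5 (mulh) RAW r6
  cy4 -> i6,i7 (blt+ld) 2-wide
  cy5 -> i8,i9 (blt+and) 2-wide
  cy6 -> i10 (blt) no-port BR/BR
  cy7 -> i11 (blt) tail

ISSUED = 10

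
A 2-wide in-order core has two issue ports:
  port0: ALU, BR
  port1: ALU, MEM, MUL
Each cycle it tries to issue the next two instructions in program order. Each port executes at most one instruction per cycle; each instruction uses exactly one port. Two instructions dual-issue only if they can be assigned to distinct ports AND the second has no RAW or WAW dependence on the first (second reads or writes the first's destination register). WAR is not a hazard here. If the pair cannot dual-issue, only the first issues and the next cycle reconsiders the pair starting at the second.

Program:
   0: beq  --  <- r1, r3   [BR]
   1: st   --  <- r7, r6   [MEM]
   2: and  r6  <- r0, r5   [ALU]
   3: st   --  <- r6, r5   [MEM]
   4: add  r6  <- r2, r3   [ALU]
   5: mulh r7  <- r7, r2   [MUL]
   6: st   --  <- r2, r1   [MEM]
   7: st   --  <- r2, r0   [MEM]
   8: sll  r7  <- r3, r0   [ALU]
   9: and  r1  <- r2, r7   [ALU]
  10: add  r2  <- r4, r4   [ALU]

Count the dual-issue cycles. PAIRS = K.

  cy0 -> i0+i1 (beq+st) 2-wide
  cy1 -> i2 (and) RAW r6
  cy2 -> i3+i4 (st+add) 2-wide
  cy3 -> i5 (mulh) no-port MUL/MEM
  cy4 -> i6 (st) no-port MEM/MEM
  cy5 -> i7+i8 (st+sll) 2-wide
  cy6 -> i9+i10 (and+add) 2-wide

PAIRS = 4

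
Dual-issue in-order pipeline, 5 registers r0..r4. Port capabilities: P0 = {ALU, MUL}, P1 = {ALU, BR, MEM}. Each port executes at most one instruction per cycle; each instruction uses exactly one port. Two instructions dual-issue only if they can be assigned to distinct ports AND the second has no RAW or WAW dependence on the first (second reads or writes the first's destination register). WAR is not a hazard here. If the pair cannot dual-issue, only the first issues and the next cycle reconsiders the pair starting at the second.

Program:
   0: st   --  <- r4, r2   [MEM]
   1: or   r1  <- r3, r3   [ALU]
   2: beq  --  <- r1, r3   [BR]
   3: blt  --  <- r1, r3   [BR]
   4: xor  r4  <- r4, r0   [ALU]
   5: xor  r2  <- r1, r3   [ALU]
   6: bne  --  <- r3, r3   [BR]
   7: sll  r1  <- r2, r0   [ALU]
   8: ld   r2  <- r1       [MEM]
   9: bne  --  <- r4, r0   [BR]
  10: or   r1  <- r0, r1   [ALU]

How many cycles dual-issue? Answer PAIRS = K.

[0] i0&i1  st;or  -- pair
[1] i2  beq  -- no-port BR/BR
[2] i3&i4  blt;xor  -- pair
[3] i5&i6  xor;bne  -- pair
[4] i7  sll  -- RAW r1
[5] i8  ld  -- no-port MEM/BR
[6] i9&i10  bne;or  -- pair

PAIRS = 4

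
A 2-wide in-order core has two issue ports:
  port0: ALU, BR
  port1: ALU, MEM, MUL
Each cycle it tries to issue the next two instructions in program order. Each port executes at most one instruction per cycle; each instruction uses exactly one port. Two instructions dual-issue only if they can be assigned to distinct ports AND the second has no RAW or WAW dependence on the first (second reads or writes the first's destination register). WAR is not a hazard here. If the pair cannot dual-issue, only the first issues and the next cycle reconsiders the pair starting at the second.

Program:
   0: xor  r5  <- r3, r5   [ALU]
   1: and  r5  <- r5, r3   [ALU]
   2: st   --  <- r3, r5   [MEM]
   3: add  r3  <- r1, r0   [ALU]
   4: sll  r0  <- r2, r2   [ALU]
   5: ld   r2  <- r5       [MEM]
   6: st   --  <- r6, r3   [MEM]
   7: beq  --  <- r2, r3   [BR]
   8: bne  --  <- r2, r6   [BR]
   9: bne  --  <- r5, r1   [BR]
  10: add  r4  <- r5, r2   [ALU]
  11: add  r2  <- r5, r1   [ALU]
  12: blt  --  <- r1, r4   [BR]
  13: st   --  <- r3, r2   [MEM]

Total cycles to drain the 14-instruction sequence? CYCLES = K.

  cy0 -> i0 (xor.ALU) RAW+WAW r5
  cy1 -> i1 (and.ALU) RAW r5
  cy2 -> i2&i3 (st.MEM add.ALU) dual
  cy3 -> i4&i5 (sll.ALU ld.MEM) dual
  cy4 -> i6&i7 (st.MEM beq.BR) dual
  cy5 -> i8 (bne.BR) no-port BR/BR
  cy6 -> i9&i10 (bne.BR add.ALU) dual
  cy7 -> i11&i12 (add.ALU blt.BR) dual
  cy8 -> i13 (st.MEM) tail

CYCLES = 9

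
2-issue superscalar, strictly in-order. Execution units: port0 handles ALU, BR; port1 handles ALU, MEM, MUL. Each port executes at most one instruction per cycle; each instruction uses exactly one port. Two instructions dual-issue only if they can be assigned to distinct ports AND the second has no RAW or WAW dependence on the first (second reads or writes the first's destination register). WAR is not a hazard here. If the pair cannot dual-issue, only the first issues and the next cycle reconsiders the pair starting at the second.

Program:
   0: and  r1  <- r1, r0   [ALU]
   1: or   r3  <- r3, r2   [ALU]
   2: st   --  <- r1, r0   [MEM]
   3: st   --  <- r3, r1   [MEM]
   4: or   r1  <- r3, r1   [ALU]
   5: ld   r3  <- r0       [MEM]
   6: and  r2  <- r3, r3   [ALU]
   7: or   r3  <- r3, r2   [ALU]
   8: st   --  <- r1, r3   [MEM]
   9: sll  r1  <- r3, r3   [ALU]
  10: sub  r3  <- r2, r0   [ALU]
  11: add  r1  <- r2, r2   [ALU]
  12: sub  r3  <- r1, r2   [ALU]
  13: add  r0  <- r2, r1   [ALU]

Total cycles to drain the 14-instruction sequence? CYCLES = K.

[0] i0&i1  and.ALU/or.ALU  -- 2-wide
[1] i2  st.MEM  -- no-port MEM/MEM
[2] i3&i4  st.MEM/or.ALU  -- 2-wide
[3] i5  ld.MEM  -- RAW r3
[4] i6  and.ALU  -- RAW r2
[5] i7  or.ALU  -- RAW r3
[6] i8&i9  st.MEM/sll.ALU  -- 2-wide
[7] i10&i11  sub.ALU/add.ALU  -- 2-wide
[8] i12&i13  sub.ALU/add.ALU  -- 2-wide

CYCLES = 9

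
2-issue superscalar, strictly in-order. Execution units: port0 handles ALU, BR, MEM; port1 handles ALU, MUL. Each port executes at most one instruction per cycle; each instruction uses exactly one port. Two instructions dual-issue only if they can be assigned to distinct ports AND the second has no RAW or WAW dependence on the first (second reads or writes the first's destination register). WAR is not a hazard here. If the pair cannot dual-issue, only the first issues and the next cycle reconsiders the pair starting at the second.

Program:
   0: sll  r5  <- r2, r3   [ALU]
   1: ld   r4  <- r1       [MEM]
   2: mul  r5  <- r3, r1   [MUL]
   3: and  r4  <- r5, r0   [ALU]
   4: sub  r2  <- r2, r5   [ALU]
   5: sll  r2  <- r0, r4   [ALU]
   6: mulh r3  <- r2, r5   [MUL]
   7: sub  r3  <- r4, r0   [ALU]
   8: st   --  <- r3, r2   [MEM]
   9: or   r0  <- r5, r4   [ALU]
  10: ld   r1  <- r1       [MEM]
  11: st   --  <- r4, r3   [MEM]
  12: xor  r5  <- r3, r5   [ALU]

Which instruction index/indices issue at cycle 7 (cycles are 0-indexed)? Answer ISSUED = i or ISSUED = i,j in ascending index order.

ISSUED = 10

#0 head=0: sll+ld i0,i1 dual
#1 head=2: mul i2 RAW r5
#2 head=3: and+sub i3,i4 dual
#3 head=5: sll i5 RAW r2
#4 head=6: mulh i6 WAW r3
#5 head=7: sub i7 RAW r3
#6 head=8: st+or i8,i9 dual
#7 head=10: ld i10 no-port MEM/MEM
#8 head=11: st+xor i11,i12 dual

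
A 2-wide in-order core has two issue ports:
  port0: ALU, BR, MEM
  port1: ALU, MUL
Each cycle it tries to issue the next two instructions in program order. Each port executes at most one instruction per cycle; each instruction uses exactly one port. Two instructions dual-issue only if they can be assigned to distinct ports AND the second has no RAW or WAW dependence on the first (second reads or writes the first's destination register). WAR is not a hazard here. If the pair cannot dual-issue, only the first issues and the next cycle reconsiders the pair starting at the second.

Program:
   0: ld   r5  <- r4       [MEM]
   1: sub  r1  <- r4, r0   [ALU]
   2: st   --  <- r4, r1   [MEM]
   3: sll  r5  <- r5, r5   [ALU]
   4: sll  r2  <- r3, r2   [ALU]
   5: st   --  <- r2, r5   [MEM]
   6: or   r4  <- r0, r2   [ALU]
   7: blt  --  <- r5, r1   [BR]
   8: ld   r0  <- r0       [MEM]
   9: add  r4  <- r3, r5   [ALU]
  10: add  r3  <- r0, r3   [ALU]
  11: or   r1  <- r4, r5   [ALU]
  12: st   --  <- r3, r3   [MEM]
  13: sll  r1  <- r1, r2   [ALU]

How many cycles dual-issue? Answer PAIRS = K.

PAIRS = 6

c0: i0+i1 ld.MEM;sub.ALU  dual
c1: i2+i3 st.MEM;sll.ALU  dual
c2: i4 sll.ALU  RAW r2
c3: i5+i6 st.MEM;or.ALU  dual
c4: i7 blt.BR  no-port BR/MEM
c5: i8+i9 ld.MEM;add.ALU  dual
c6: i10+i11 add.ALU;or.ALU  dual
c7: i12+i13 st.MEM;sll.ALU  dual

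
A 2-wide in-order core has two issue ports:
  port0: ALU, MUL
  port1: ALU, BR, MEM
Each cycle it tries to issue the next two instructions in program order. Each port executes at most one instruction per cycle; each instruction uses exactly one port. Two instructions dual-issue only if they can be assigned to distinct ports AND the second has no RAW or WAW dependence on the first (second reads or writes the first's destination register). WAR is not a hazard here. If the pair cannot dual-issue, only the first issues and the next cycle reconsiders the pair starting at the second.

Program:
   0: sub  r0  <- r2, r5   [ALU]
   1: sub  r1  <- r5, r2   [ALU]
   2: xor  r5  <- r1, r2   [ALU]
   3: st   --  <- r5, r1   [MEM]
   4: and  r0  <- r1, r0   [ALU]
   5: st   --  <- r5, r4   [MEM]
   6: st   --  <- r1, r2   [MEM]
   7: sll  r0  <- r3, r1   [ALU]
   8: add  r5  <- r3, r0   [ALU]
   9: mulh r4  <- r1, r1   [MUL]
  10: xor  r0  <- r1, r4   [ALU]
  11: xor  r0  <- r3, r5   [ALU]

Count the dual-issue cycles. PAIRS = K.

PAIRS = 4

0. sub sub @i0,i1  | dual
1. xor @i2  | RAW r5
2. st and @i3,i4  | dual
3. st @i5  | no-port MEM/MEM
4. st sll @i6,i7  | dual
5. add mulh @i8,i9  | dual
6. xor @i10  | WAW r0
7. xor @i11  | tail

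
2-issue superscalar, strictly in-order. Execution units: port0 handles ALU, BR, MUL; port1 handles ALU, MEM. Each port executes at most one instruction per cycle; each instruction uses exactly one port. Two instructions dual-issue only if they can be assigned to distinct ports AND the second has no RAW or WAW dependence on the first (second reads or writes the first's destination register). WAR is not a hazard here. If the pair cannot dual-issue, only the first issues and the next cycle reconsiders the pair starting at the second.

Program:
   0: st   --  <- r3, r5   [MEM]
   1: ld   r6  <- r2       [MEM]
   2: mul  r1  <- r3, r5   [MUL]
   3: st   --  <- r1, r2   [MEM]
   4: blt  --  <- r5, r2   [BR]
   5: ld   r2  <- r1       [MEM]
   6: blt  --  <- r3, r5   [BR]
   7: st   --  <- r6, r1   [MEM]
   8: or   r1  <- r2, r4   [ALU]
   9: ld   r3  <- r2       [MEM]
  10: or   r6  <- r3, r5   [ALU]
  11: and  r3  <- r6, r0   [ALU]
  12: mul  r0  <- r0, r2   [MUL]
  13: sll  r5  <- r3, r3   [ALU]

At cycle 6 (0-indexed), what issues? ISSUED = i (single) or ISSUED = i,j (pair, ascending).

ISSUED = 10

#0 head=0: st i0 no-port MEM/MEM
#1 head=1: ld mul i1&i2 dual
#2 head=3: st blt i3&i4 dual
#3 head=5: ld blt i5&i6 dual
#4 head=7: st or i7&i8 dual
#5 head=9: ld i9 RAW r3
#6 head=10: or i10 RAW r6
#7 head=11: and mul i11&i12 dual
#8 head=13: sll i13 tail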